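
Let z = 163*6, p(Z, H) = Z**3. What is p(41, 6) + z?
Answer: 69899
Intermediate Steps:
z = 978
p(41, 6) + z = 41**3 + 978 = 68921 + 978 = 69899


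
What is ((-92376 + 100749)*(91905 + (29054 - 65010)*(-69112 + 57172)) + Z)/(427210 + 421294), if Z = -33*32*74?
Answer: 3595420923141/848504 ≈ 4.2374e+6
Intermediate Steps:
Z = -78144 (Z = -1056*74 = -78144)
((-92376 + 100749)*(91905 + (29054 - 65010)*(-69112 + 57172)) + Z)/(427210 + 421294) = ((-92376 + 100749)*(91905 + (29054 - 65010)*(-69112 + 57172)) - 78144)/(427210 + 421294) = (8373*(91905 - 35956*(-11940)) - 78144)/848504 = (8373*(91905 + 429314640) - 78144)*(1/848504) = (8373*429406545 - 78144)*(1/848504) = (3595421001285 - 78144)*(1/848504) = 3595420923141*(1/848504) = 3595420923141/848504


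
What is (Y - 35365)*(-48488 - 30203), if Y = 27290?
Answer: 635429825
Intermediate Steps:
(Y - 35365)*(-48488 - 30203) = (27290 - 35365)*(-48488 - 30203) = -8075*(-78691) = 635429825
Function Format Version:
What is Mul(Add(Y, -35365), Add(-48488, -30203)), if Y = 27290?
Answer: 635429825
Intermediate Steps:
Mul(Add(Y, -35365), Add(-48488, -30203)) = Mul(Add(27290, -35365), Add(-48488, -30203)) = Mul(-8075, -78691) = 635429825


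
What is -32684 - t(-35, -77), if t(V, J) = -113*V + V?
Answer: -36604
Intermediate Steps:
t(V, J) = -112*V
-32684 - t(-35, -77) = -32684 - (-112)*(-35) = -32684 - 1*3920 = -32684 - 3920 = -36604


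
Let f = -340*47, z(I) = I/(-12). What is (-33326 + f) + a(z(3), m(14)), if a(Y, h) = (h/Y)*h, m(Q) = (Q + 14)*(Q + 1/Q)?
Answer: -670250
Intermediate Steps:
z(I) = -I/12 (z(I) = I*(-1/12) = -I/12)
m(Q) = (14 + Q)*(Q + 1/Q)
a(Y, h) = h**2/Y
f = -15980
(-33326 + f) + a(z(3), m(14)) = (-33326 - 15980) + (1 + 14**2 + 14*14 + 14/14)**2/((-1/12*3)) = -49306 + (1 + 196 + 196 + 14*(1/14))**2/(-1/4) = -49306 - 4*(1 + 196 + 196 + 1)**2 = -49306 - 4*394**2 = -49306 - 4*155236 = -49306 - 620944 = -670250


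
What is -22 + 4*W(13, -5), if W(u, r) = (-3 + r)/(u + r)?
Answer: -26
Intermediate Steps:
W(u, r) = (-3 + r)/(r + u)
-22 + 4*W(13, -5) = -22 + 4*((-3 - 5)/(-5 + 13)) = -22 + 4*(-8/8) = -22 + 4*((⅛)*(-8)) = -22 + 4*(-1) = -22 - 4 = -26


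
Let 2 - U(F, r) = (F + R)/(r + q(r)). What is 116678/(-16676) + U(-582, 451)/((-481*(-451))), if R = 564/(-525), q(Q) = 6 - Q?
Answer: -603974826673/86327691450 ≈ -6.9963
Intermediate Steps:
R = -188/175 (R = 564*(-1/525) = -188/175 ≈ -1.0743)
U(F, r) = 1144/525 - F/6 (U(F, r) = 2 - (F - 188/175)/(r + (6 - r)) = 2 - (-188/175 + F)/6 = 2 - (-94/525 + F/6) = 2 + (94/525 - F/6) = 1144/525 - F/6)
116678/(-16676) + U(-582, 451)/((-481*(-451))) = 116678/(-16676) + (1144/525 - ⅙*(-582))/((-481*(-451))) = 116678*(-1/16676) + (1144/525 + 97)/216931 = -58339/8338 + (52069/525)*(1/216931) = -58339/8338 + 52069/113888775 = -603974826673/86327691450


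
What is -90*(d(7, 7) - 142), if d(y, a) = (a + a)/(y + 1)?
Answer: 25245/2 ≈ 12623.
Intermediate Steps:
d(y, a) = 2*a/(1 + y) (d(y, a) = (2*a)/(1 + y) = 2*a/(1 + y))
-90*(d(7, 7) - 142) = -90*(2*7/(1 + 7) - 142) = -90*(2*7/8 - 142) = -90*(2*7*(⅛) - 142) = -90*(7/4 - 142) = -90*(-561/4) = 25245/2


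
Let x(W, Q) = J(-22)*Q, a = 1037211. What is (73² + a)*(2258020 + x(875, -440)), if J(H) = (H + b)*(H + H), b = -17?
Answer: 1566916769200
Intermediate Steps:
J(H) = 2*H*(-17 + H) (J(H) = (H - 17)*(H + H) = (-17 + H)*(2*H) = 2*H*(-17 + H))
x(W, Q) = 1716*Q (x(W, Q) = (2*(-22)*(-17 - 22))*Q = (2*(-22)*(-39))*Q = 1716*Q)
(73² + a)*(2258020 + x(875, -440)) = (73² + 1037211)*(2258020 + 1716*(-440)) = (5329 + 1037211)*(2258020 - 755040) = 1042540*1502980 = 1566916769200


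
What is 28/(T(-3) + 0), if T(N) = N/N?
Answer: 28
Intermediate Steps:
T(N) = 1
28/(T(-3) + 0) = 28/(1 + 0) = 28/1 = 28*1 = 28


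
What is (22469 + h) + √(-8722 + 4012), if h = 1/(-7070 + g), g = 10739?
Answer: 82438762/3669 + I*√4710 ≈ 22469.0 + 68.629*I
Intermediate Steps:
h = 1/3669 (h = 1/(-7070 + 10739) = 1/3669 ≈ 0.00027255)
(22469 + h) + √(-8722 + 4012) = (22469 + 1/3669) + √(-8722 + 4012) = 82438762/3669 + √(-4710) = 82438762/3669 + I*√4710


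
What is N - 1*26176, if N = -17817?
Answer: -43993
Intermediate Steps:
N - 1*26176 = -17817 - 1*26176 = -17817 - 26176 = -43993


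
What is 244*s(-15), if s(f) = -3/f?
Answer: 244/5 ≈ 48.800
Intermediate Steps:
244*s(-15) = 244*(-3/(-15)) = 244*(-3*(-1/15)) = 244*(1/5) = 244/5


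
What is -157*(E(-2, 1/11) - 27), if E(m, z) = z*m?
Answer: 46943/11 ≈ 4267.5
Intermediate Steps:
E(m, z) = m*z
-157*(E(-2, 1/11) - 27) = -157*(-2/11 - 27) = -157*(-299/11) = 46943/11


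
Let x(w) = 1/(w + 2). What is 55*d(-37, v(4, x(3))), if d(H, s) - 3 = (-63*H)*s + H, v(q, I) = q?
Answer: 510950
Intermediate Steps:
x(w) = 1/(2 + w)
d(H, s) = 3 + H - 63*H*s (d(H, s) = 3 + ((-63*H)*s + H) = 3 + (-63*H*s + H) = 3 + (H - 63*H*s) = 3 + H - 63*H*s)
55*d(-37, v(4, x(3))) = 55*(3 - 37 - 63*(-37)*4) = 55*(3 - 37 + 9324) = 55*9290 = 510950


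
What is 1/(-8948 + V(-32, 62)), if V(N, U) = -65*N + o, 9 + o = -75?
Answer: -1/6952 ≈ -0.00014384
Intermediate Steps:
o = -84 (o = -9 - 75 = -84)
V(N, U) = -84 - 65*N (V(N, U) = -65*N - 84 = -84 - 65*N)
1/(-8948 + V(-32, 62)) = 1/(-8948 + (-84 - 65*(-32))) = 1/(-8948 + (-84 + 2080)) = 1/(-8948 + 1996) = 1/(-6952) = -1/6952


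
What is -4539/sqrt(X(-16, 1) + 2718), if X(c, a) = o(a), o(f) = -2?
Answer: -4539*sqrt(679)/1358 ≈ -87.095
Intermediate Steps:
X(c, a) = -2
-4539/sqrt(X(-16, 1) + 2718) = -4539/sqrt(-2 + 2718) = -4539*sqrt(679)/1358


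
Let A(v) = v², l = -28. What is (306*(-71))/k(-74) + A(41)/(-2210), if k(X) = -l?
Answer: -6007691/7735 ≈ -776.69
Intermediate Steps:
k(X) = 28 (k(X) = -1*(-28) = 28)
(306*(-71))/k(-74) + A(41)/(-2210) = (306*(-71))/28 + 41²/(-2210) = -21726*1/28 + 1681*(-1/2210) = -10863/14 - 1681/2210 = -6007691/7735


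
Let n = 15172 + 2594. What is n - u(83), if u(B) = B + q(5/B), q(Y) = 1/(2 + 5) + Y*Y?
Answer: 852720245/48223 ≈ 17683.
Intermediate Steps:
q(Y) = ⅐ + Y² (q(Y) = 1/7 + Y² = ⅐ + Y²)
n = 17766
u(B) = ⅐ + B + 25/B² (u(B) = B + (⅐ + (5/B)²) = B + (⅐ + 25/B²) = ⅐ + B + 25/B²)
n - u(83) = 17766 - (⅐ + 83 + 25/83²) = 17766 - (⅐ + 83 + 25*(1/6889)) = 17766 - (⅐ + 83 + 25/6889) = 17766 - 1*4009573/48223 = 17766 - 4009573/48223 = 852720245/48223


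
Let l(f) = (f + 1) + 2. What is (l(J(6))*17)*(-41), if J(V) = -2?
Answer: -697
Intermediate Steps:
l(f) = 3 + f (l(f) = (1 + f) + 2 = 3 + f)
(l(J(6))*17)*(-41) = ((3 - 2)*17)*(-41) = (1*17)*(-41) = 17*(-41) = -697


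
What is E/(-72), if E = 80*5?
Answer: -50/9 ≈ -5.5556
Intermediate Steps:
E = 400
E/(-72) = 400/(-72) = 400*(-1/72) = -50/9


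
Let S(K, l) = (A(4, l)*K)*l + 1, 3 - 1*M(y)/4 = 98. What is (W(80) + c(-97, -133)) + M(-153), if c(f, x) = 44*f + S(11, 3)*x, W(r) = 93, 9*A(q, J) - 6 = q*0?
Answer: -7614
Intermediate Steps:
A(q, J) = ⅔ (A(q, J) = ⅔ + (q*0)/9 = ⅔ + (⅑)*0 = ⅔ + 0 = ⅔)
M(y) = -380 (M(y) = 12 - 4*98 = 12 - 392 = -380)
S(K, l) = 1 + 2*K*l/3 (S(K, l) = (2*K/3)*l + 1 = 2*K*l/3 + 1 = 1 + 2*K*l/3)
c(f, x) = 23*x + 44*f (c(f, x) = 44*f + (1 + (⅔)*11*3)*x = 44*f + (1 + 22)*x = 44*f + 23*x = 23*x + 44*f)
(W(80) + c(-97, -133)) + M(-153) = (93 + (23*(-133) + 44*(-97))) - 380 = (93 + (-3059 - 4268)) - 380 = (93 - 7327) - 380 = -7234 - 380 = -7614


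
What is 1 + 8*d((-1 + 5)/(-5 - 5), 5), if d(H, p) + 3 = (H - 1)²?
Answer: -183/25 ≈ -7.3200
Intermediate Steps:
d(H, p) = -3 + (-1 + H)² (d(H, p) = -3 + (H - 1)² = -3 + (-1 + H)²)
1 + 8*d((-1 + 5)/(-5 - 5), 5) = 1 + 8*(-3 + (-1 + (-1 + 5)/(-5 - 5))²) = 1 + 8*(-3 + (-1 + 4/(-10))²) = 1 + 8*(-3 + (-1 + 4*(-⅒))²) = 1 + 8*(-3 + (-1 - ⅖)²) = 1 + 8*(-3 + (-7/5)²) = 1 + 8*(-3 + 49/25) = 1 + 8*(-26/25) = 1 - 208/25 = -183/25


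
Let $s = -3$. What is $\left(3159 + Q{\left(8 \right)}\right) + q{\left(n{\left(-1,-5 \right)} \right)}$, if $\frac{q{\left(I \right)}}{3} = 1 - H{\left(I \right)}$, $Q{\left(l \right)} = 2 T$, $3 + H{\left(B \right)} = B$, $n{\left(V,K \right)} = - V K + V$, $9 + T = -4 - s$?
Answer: $3169$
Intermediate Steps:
$T = -10$ ($T = -9 - 1 = -10$)
$n{\left(V,K \right)} = V - K V$ ($n{\left(V,K \right)} = - K V + V = V - K V$)
$H{\left(B \right)} = -3 + B$
$Q{\left(l \right)} = -20$ ($Q{\left(l \right)} = 2 \left(-10\right) = -20$)
$q{\left(I \right)} = 12 - 3 I$ ($q{\left(I \right)} = 3 \left(1 - \left(-3 + I\right)\right) = 3 \left(4 - I\right) = 12 - 3 I$)
$\left(3159 + Q{\left(8 \right)}\right) + q{\left(n{\left(-1,-5 \right)} \right)} = \left(3159 - 20\right) - \left(-12 + 3 \left(- (1 - -5)\right)\right) = 3139 - \left(-12 + 3 \left(- (1 + 5)\right)\right) = 3139 - \left(-12 + 3 \left(\left(-1\right) 6\right)\right) = 3139 + \left(12 - -18\right) = 3139 + \left(12 + 18\right) = 3139 + 30 = 3169$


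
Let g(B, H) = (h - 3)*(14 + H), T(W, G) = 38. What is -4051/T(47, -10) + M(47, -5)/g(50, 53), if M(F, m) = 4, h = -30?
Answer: -8956913/84018 ≈ -106.61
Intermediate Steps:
g(B, H) = -462 - 33*H (g(B, H) = (-30 - 3)*(14 + H) = -33*(14 + H) = -462 - 33*H)
-4051/T(47, -10) + M(47, -5)/g(50, 53) = -4051/38 + 4/(-462 - 33*53) = -4051*1/38 + 4/(-462 - 1749) = -4051/38 + 4/(-2211) = -4051/38 + 4*(-1/2211) = -4051/38 - 4/2211 = -8956913/84018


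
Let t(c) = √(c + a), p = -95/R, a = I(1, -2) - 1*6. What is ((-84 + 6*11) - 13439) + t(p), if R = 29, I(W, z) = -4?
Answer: -13457 + I*√11165/29 ≈ -13457.0 + 3.6436*I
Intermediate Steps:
a = -10 (a = -4 - 1*6 = -4 - 6 = -10)
p = -95/29 ≈ -3.2759
t(c) = √(-10 + c) (t(c) = √(c - 10) = √(-10 + c))
((-84 + 6*11) - 13439) + t(p) = ((-84 + 6*11) - 13439) + √(-10 - 95/29) = ((-84 + 66) - 13439) + √(-385/29) = (-18 - 13439) + I*√11165/29 = -13457 + I*√11165/29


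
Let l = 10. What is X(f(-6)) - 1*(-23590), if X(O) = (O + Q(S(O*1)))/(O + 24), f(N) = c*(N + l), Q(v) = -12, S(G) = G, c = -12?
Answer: 47185/2 ≈ 23593.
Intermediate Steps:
f(N) = -120 - 12*N (f(N) = -12*(N + 10) = -12*(10 + N) = -120 - 12*N)
X(O) = (-12 + O)/(24 + O) (X(O) = (O - 12)/(O + 24) = (-12 + O)/(24 + O))
X(f(-6)) - 1*(-23590) = (-12 + (-120 - 12*(-6)))/(24 + (-120 - 12*(-6))) - 1*(-23590) = (-12 + (-120 + 72))/(24 + (-120 + 72)) + 23590 = (-12 - 48)/(24 - 48) + 23590 = -60/(-24) + 23590 = -1/24*(-60) + 23590 = 5/2 + 23590 = 47185/2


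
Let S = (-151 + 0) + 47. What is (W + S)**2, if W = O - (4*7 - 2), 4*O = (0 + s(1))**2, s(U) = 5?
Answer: 245025/16 ≈ 15314.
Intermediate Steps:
S = -104 (S = -151 + 47 = -104)
O = 25/4 (O = (0 + 5)**2/4 = (1/4)*5**2 = (1/4)*25 = 25/4 ≈ 6.2500)
W = -79/4 (W = 25/4 - (4*7 - 2) = 25/4 - (28 - 2) = 25/4 - 1*26 = 25/4 - 26 = -79/4 ≈ -19.750)
(W + S)**2 = (-79/4 - 104)**2 = (-495/4)**2 = 245025/16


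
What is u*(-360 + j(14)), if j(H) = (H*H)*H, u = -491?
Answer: -1170544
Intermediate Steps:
j(H) = H**3 (j(H) = H**2*H = H**3)
u*(-360 + j(14)) = -491*(-360 + 14**3) = -491*(-360 + 2744) = -491*2384 = -1170544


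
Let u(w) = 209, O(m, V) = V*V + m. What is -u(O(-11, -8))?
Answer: -209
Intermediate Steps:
O(m, V) = m + V² (O(m, V) = V² + m = m + V²)
-u(O(-11, -8)) = -1*209 = -209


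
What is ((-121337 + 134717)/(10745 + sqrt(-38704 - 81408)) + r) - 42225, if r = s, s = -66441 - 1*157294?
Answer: 20*(-53192*sqrt(7507) + 142886341*I)/(-10745*I + 4*sqrt(7507)) ≈ -2.6596e+5 - 0.040123*I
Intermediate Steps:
s = -223735 (s = -66441 - 157294 = -223735)
r = -223735
((-121337 + 134717)/(10745 + sqrt(-38704 - 81408)) + r) - 42225 = ((-121337 + 134717)/(10745 + sqrt(-38704 - 81408)) - 223735) - 42225 = (13380/(10745 + sqrt(-120112)) - 223735) - 42225 = (13380/(10745 + 4*I*sqrt(7507)) - 223735) - 42225 = (-223735 + 13380/(10745 + 4*I*sqrt(7507))) - 42225 = -265960 + 13380/(10745 + 4*I*sqrt(7507))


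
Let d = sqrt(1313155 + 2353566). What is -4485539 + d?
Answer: -4485539 + sqrt(3666721) ≈ -4.4836e+6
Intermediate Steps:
d = sqrt(3666721) ≈ 1914.9
-4485539 + d = -4485539 + sqrt(3666721)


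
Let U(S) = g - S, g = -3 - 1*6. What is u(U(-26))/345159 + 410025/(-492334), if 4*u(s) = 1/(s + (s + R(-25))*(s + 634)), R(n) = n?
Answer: -1469300288844617/1764249712302492 ≈ -0.83282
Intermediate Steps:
g = -9 (g = -3 - 6 = -9)
U(S) = -9 - S
u(s) = 1/(4*(s + (-25 + s)*(634 + s))) (u(s) = 1/(4*(s + (s - 25)*(s + 634))) = 1/(4*(s + (-25 + s)*(634 + s))))
u(U(-26))/345159 + 410025/(-492334) = (1/(4*(-15850 + (-9 - 1*(-26))² + 610*(-9 - 1*(-26)))))/345159 + 410025/(-492334) = (1/(4*(-15850 + (-9 + 26)² + 610*(-9 + 26))))*(1/345159) + 410025*(-1/492334) = (1/(4*(-15850 + 17² + 610*17)))*(1/345159) - 410025/492334 = (1/(4*(-15850 + 289 + 10370)))*(1/345159) - 410025/492334 = ((¼)/(-5191))*(1/345159) - 410025/492334 = ((¼)*(-1/5191))*(1/345159) - 410025/492334 = -1/20764*1/345159 - 410025/492334 = -1/7166881476 - 410025/492334 = -1469300288844617/1764249712302492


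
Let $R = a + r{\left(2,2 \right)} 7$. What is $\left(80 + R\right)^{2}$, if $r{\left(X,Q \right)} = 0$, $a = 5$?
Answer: $7225$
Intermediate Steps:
$R = 5$ ($R = 5 + 0 \cdot 7 = 5 + 0 = 5$)
$\left(80 + R\right)^{2} = \left(80 + 5\right)^{2} = 85^{2} = 7225$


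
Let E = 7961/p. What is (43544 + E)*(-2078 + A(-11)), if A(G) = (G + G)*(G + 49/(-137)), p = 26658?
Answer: -145363991613251/1826073 ≈ -7.9605e+7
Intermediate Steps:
A(G) = 2*G*(-49/137 + G) (A(G) = (2*G)*(G + 49*(-1/137)) = (2*G)*(G - 49/137) = (2*G)*(-49/137 + G) = 2*G*(-49/137 + G))
E = 7961/26658 ≈ 0.29863
(43544 + E)*(-2078 + A(-11)) = (43544 + 7961/26658)*(-2078 + (2/137)*(-11)*(-49 + 137*(-11))) = 1160803913*(-2078 + (2/137)*(-11)*(-49 - 1507))/26658 = 1160803913*(-2078 + (2/137)*(-11)*(-1556))/26658 = 1160803913*(-2078 + 34232/137)/26658 = (1160803913/26658)*(-250454/137) = -145363991613251/1826073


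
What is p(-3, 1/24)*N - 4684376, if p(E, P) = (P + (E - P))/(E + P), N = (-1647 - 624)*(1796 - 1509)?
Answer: -379518640/71 ≈ -5.3453e+6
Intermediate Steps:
N = -651777 (N = -2271*287 = -651777)
p(E, P) = E/(E + P)
p(-3, 1/24)*N - 4684376 = -3/(-3 + 1/24)*(-651777) - 4684376 = -3/(-71/24)*(-651777) - 4684376 = -3*(-24/71)*(-651777) - 4684376 = (72/71)*(-651777) - 4684376 = -46927944/71 - 4684376 = -379518640/71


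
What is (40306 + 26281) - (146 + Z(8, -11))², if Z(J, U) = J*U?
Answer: 63223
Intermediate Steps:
(40306 + 26281) - (146 + Z(8, -11))² = (40306 + 26281) - (146 + 8*(-11))² = 66587 - (146 - 88)² = 66587 - 1*58² = 66587 - 1*3364 = 66587 - 3364 = 63223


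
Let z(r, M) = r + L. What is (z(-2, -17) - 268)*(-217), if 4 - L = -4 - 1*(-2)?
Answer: 57288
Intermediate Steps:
L = 6 (L = 4 - (-4 - 1*(-2)) = 4 - (-4 + 2) = 4 - 1*(-2) = 4 + 2 = 6)
z(r, M) = 6 + r (z(r, M) = r + 6 = 6 + r)
(z(-2, -17) - 268)*(-217) = ((6 - 2) - 268)*(-217) = (4 - 268)*(-217) = -264*(-217) = 57288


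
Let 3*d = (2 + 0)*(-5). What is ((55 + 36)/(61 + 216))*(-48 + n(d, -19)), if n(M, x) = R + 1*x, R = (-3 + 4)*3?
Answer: -5824/277 ≈ -21.025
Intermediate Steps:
d = -10/3 (d = ((2 + 0)*(-5))/3 = (2*(-5))/3 = (⅓)*(-10) = -10/3 ≈ -3.3333)
R = 3 (R = 1*3 = 3)
n(M, x) = 3 + x (n(M, x) = 3 + 1*x = 3 + x)
((55 + 36)/(61 + 216))*(-48 + n(d, -19)) = ((55 + 36)/(61 + 216))*(-48 + (3 - 19)) = (91/277)*(-48 - 16) = (91*(1/277))*(-64) = (91/277)*(-64) = -5824/277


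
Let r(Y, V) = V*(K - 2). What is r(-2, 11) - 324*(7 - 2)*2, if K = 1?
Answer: -3251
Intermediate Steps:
r(Y, V) = -V (r(Y, V) = V*(1 - 2) = V*(-1) = -V)
r(-2, 11) - 324*(7 - 2)*2 = -1*11 - 324*(7 - 2)*2 = -11 - 1620*2 = -11 - 324*10 = -11 - 3240 = -3251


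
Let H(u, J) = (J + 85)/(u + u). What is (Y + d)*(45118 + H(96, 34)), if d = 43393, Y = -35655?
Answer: 33516276475/96 ≈ 3.4913e+8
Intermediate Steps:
H(u, J) = (85 + J)/(2*u) (H(u, J) = (85 + J)/((2*u)) = (85 + J)*(1/(2*u)) = (85 + J)/(2*u))
(Y + d)*(45118 + H(96, 34)) = (-35655 + 43393)*(45118 + (½)*(85 + 34)/96) = 7738*(45118 + (½)*(1/96)*119) = 7738*(45118 + 119/192) = 7738*(8662775/192) = 33516276475/96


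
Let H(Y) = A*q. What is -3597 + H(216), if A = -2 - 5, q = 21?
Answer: -3744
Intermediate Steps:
A = -7
H(Y) = -147 (H(Y) = -7*21 = -147)
-3597 + H(216) = -3597 - 147 = -3744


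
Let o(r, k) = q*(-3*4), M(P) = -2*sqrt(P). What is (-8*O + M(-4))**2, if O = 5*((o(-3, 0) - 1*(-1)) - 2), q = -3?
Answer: 1959984 + 11200*I ≈ 1.96e+6 + 11200.0*I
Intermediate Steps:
o(r, k) = 36 (o(r, k) = -(-9)*4 = -3*(-12) = 36)
O = 175 (O = 5*((36 - 1*(-1)) - 2) = 5*((36 + 1) - 2) = 5*(37 - 2) = 5*35 = 175)
(-8*O + M(-4))**2 = (-8*175 - 4*I)**2 = (-1400 - 4*I)**2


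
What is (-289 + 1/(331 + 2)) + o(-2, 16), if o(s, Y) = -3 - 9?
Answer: -100232/333 ≈ -301.00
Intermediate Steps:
o(s, Y) = -12
(-289 + 1/(331 + 2)) + o(-2, 16) = (-289 + 1/(331 + 2)) - 12 = (-289 + 1/333) - 12 = -96236/333 - 12 = -100232/333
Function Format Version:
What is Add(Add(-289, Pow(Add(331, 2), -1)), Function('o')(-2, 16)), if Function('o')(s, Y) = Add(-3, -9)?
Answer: Rational(-100232, 333) ≈ -301.00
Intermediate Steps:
Function('o')(s, Y) = -12
Add(Add(-289, Pow(Add(331, 2), -1)), Function('o')(-2, 16)) = Add(Add(-289, Pow(Add(331, 2), -1)), -12) = Add(Add(-289, Pow(333, -1)), -12) = Add(Add(-289, Rational(1, 333)), -12) = Add(Rational(-96236, 333), -12) = Rational(-100232, 333)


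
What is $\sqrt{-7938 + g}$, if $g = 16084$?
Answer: $\sqrt{8146} \approx 90.255$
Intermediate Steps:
$\sqrt{-7938 + g} = \sqrt{-7938 + 16084} = \sqrt{8146}$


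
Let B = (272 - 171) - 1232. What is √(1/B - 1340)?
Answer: I*√1714076871/1131 ≈ 36.606*I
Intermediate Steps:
B = -1131 (B = 101 - 1232 = -1131)
√(1/B - 1340) = √(1/(-1131) - 1340) = √(-1/1131 - 1340) = √(-1515541/1131) = I*√1714076871/1131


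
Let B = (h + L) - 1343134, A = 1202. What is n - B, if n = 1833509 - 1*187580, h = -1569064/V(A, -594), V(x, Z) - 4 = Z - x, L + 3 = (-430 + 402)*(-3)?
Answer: 95619405/32 ≈ 2.9881e+6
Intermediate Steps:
L = 81 (L = -3 + (-430 + 402)*(-3) = -3 - 28*(-3) = -3 + 84 = 81)
V(x, Z) = 4 + Z - x (V(x, Z) = 4 + (Z - x) = 4 + Z - x)
h = 28019/32 (h = -1569064/(4 - 594 - 1*1202) = -1569064/(4 - 594 - 1202) = -1569064/(-1792) = -1569064*(-1/1792) = 28019/32 ≈ 875.59)
B = -42949677/32 (B = (28019/32 + 81) - 1343134 = 30611/32 - 1343134 = -42949677/32 ≈ -1.3422e+6)
n = 1645929 (n = 1833509 - 187580 = 1645929)
n - B = 1645929 - 1*(-42949677/32) = 1645929 + 42949677/32 = 95619405/32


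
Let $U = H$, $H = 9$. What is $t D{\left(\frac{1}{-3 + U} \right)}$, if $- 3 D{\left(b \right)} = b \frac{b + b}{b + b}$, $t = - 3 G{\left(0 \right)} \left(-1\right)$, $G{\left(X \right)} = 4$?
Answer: $- \frac{2}{3} \approx -0.66667$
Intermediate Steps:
$U = 9$
$t = 12$ ($t = \left(-3\right) 4 \left(-1\right) = \left(-12\right) \left(-1\right) = 12$)
$D{\left(b \right)} = - \frac{b}{3}$ ($D{\left(b \right)} = - \frac{b \frac{b + b}{b + b}}{3} = - \frac{b \frac{2 b}{2 b}}{3} = - \frac{b 2 b \frac{1}{2 b}}{3} = - \frac{b 1}{3} = - \frac{b}{3}$)
$t D{\left(\frac{1}{-3 + U} \right)} = 12 \left(- \frac{1}{3 \left(-3 + 9\right)}\right) = 12 \left(- \frac{1}{3 \cdot 6}\right) = 12 \left(\left(- \frac{1}{3}\right) \frac{1}{6}\right) = 12 \left(- \frac{1}{18}\right) = - \frac{2}{3}$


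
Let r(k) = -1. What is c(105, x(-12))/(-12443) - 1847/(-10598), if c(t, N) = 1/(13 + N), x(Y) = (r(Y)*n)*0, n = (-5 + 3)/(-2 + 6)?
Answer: 298758275/1714321882 ≈ 0.17427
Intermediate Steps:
n = -1/2 (n = -2/4 = -2*1/4 = -1/2 ≈ -0.50000)
x(Y) = 0 (x(Y) = -1*(-1/2)*0 = (1/2)*0 = 0)
c(105, x(-12))/(-12443) - 1847/(-10598) = 1/((13 + 0)*(-12443)) - 1847/(-10598) = -1/12443/13 - 1847*(-1/10598) = (1/13)*(-1/12443) + 1847/10598 = -1/161759 + 1847/10598 = 298758275/1714321882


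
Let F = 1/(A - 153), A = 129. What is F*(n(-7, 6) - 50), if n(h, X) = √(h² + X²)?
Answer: 25/12 - √85/24 ≈ 1.6992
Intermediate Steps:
n(h, X) = √(X² + h²)
F = -1/24 (F = 1/(129 - 153) = 1/(-24) = -1/24 ≈ -0.041667)
F*(n(-7, 6) - 50) = -(√(6² + (-7)²) - 50)/24 = -(√(36 + 49) - 50)/24 = -(√85 - 50)/24 = -(-50 + √85)/24 = 25/12 - √85/24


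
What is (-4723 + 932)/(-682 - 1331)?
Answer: 3791/2013 ≈ 1.8833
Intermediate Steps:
(-4723 + 932)/(-682 - 1331) = -3791/(-2013) = -3791*(-1/2013) = 3791/2013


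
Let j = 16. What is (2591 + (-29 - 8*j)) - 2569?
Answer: -135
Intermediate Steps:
(2591 + (-29 - 8*j)) - 2569 = (2591 + (-29 - 8*16)) - 2569 = (2591 + (-29 - 128)) - 2569 = (2591 - 157) - 2569 = 2434 - 2569 = -135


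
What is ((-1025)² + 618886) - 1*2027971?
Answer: -358460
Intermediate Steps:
((-1025)² + 618886) - 1*2027971 = (1050625 + 618886) - 2027971 = 1669511 - 2027971 = -358460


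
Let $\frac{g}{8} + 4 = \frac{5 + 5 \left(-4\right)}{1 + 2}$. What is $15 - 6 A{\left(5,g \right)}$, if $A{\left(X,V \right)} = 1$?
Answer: $9$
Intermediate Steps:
$g = -72$ ($g = -32 + 8 \frac{5 + 5 \left(-4\right)}{1 + 2} = -32 + 8 \frac{5 - 20}{3} = -32 + 8 \left(\left(-15\right) \frac{1}{3}\right) = -32 + 8 \left(-5\right) = -32 - 40 = -72$)
$15 - 6 A{\left(5,g \right)} = 15 - 6 = 9$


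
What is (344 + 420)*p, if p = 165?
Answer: 126060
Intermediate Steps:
(344 + 420)*p = (344 + 420)*165 = 764*165 = 126060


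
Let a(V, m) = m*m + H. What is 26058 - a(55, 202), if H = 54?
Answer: -14800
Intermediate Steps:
a(V, m) = 54 + m² (a(V, m) = m*m + 54 = m² + 54 = 54 + m²)
26058 - a(55, 202) = 26058 - (54 + 202²) = 26058 - (54 + 40804) = 26058 - 1*40858 = 26058 - 40858 = -14800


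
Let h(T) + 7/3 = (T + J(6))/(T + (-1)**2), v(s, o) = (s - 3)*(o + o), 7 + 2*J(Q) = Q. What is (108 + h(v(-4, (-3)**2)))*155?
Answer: 2480279/150 ≈ 16535.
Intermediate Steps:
J(Q) = -7/2 + Q/2
v(s, o) = 2*o*(-3 + s) (v(s, o) = (-3 + s)*(2*o) = 2*o*(-3 + s))
h(T) = -7/3 + (-1/2 + T)/(1 + T) (h(T) = -7/3 + (T + (-7/2 + (1/2)*6))/(T + (-1)**2) = -7/3 + (T + (-7/2 + 3))/(T + 1) = -7/3 + (T - 1/2)/(1 + T) = -7/3 + (-1/2 + T)/(1 + T))
(108 + h(v(-4, (-3)**2)))*155 = (108 + (-17 - 16*(-3)**2*(-3 - 4))/(6*(1 + 2*(-3)**2*(-3 - 4))))*155 = (108 + (-17 - 16*9*(-7))/(6*(1 + 2*9*(-7))))*155 = (108 + (-17 - 8*(-126))/(6*(1 - 126)))*155 = (108 + (1/6)*(-17 + 1008)/(-125))*155 = (108 + (1/6)*(-1/125)*991)*155 = (108 - 991/750)*155 = (80009/750)*155 = 2480279/150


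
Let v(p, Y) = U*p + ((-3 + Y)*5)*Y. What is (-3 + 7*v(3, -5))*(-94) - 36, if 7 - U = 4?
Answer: -137276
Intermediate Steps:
U = 3 (U = 7 - 1*4 = 7 - 4 = 3)
v(p, Y) = 3*p + Y*(-15 + 5*Y) (v(p, Y) = 3*p + ((-3 + Y)*5)*Y = 3*p + (-15 + 5*Y)*Y = 3*p + Y*(-15 + 5*Y))
(-3 + 7*v(3, -5))*(-94) - 36 = (-3 + 7*(-15*(-5) + 3*3 + 5*(-5)**2))*(-94) - 36 = (-3 + 7*(75 + 9 + 5*25))*(-94) - 36 = (-3 + 7*(75 + 9 + 125))*(-94) - 36 = (-3 + 7*209)*(-94) - 36 = (-3 + 1463)*(-94) - 36 = 1460*(-94) - 36 = -137240 - 36 = -137276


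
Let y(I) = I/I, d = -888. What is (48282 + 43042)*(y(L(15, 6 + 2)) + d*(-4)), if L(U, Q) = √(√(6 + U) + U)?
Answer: 324474172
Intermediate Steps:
L(U, Q) = √(U + √(6 + U))
y(I) = 1
(48282 + 43042)*(y(L(15, 6 + 2)) + d*(-4)) = (48282 + 43042)*(1 - 888*(-4)) = 91324*(1 + 3552) = 91324*3553 = 324474172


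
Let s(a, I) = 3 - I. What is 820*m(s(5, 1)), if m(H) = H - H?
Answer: 0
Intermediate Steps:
m(H) = 0
820*m(s(5, 1)) = 820*0 = 0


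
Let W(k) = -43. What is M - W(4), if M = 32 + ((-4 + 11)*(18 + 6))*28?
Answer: 4779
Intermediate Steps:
M = 4736 (M = 32 + (7*24)*28 = 32 + 168*28 = 32 + 4704 = 4736)
M - W(4) = 4736 - 1*(-43) = 4736 + 43 = 4779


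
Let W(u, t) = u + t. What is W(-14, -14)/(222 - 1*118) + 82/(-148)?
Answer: -396/481 ≈ -0.82329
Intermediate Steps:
W(u, t) = t + u
W(-14, -14)/(222 - 1*118) + 82/(-148) = (-14 - 14)/(222 - 1*118) + 82/(-148) = -28/(222 - 118) + 82*(-1/148) = -28/104 - 41/74 = -28*1/104 - 41/74 = -7/26 - 41/74 = -396/481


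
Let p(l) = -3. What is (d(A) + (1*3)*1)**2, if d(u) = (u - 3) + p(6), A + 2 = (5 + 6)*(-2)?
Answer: 729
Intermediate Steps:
A = -24 (A = -2 + (5 + 6)*(-2) = -2 + 11*(-2) = -2 - 22 = -24)
d(u) = -6 + u (d(u) = (u - 3) - 3 = (-3 + u) - 3 = -6 + u)
(d(A) + (1*3)*1)**2 = ((-6 - 24) + (1*3)*1)**2 = (-30 + 3*1)**2 = (-30 + 3)**2 = (-27)**2 = 729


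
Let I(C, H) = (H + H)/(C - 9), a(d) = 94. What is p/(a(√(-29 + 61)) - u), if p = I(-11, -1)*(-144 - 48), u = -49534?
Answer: -24/62035 ≈ -0.00038688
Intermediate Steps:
I(C, H) = 2*H/(-9 + C) (I(C, H) = (2*H)/(-9 + C) = 2*H/(-9 + C))
p = -96/5 (p = (2*(-1)/(-9 - 11))*(-144 - 48) = (2*(-1)/(-20))*(-192) = (2*(-1)*(-1/20))*(-192) = (⅒)*(-192) = -96/5 ≈ -19.200)
p/(a(√(-29 + 61)) - u) = -96/(5*(94 - 1*(-49534))) = -96/(5*(94 + 49534)) = -96/5/49628 = -96/5*1/49628 = -24/62035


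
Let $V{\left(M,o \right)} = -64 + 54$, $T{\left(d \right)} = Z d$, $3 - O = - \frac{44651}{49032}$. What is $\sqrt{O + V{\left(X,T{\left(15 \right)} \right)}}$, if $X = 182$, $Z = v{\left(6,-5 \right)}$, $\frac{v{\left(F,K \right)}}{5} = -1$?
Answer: $\frac{i \sqrt{406656426}}{8172} \approx 2.4677 i$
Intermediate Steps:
$v{\left(F,K \right)} = -5$ ($v{\left(F,K \right)} = 5 \left(-1\right) = -5$)
$Z = -5$
$O = \frac{191747}{49032}$ ($O = 3 - - \frac{44651}{49032} = 3 + \frac{44651}{49032} = \frac{191747}{49032} \approx 3.9106$)
$T{\left(d \right)} = - 5 d$
$V{\left(M,o \right)} = -10$
$\sqrt{O + V{\left(X,T{\left(15 \right)} \right)}} = \sqrt{\frac{191747}{49032} - 10} = \sqrt{- \frac{298573}{49032}} = \frac{i \sqrt{406656426}}{8172}$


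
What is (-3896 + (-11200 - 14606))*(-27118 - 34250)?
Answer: 1822752336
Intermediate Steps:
(-3896 + (-11200 - 14606))*(-27118 - 34250) = (-3896 - 25806)*(-61368) = -29702*(-61368) = 1822752336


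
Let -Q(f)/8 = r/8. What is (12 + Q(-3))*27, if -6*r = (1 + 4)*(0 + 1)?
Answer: 693/2 ≈ 346.50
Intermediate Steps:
r = -⅚ (r = -(1 + 4)*(0 + 1)/6 = -5/6 = -⅙*5 = -⅚ ≈ -0.83333)
Q(f) = ⅚ (Q(f) = -(-20)/(3*8) = -8*(-5/48) = ⅚)
(12 + Q(-3))*27 = (12 + ⅚)*27 = (77/6)*27 = 693/2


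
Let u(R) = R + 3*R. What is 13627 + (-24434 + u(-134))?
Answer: -11343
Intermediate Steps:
u(R) = 4*R
13627 + (-24434 + u(-134)) = 13627 + (-24434 + 4*(-134)) = 13627 + (-24434 - 536) = 13627 - 24970 = -11343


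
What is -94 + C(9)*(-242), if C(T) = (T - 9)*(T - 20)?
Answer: -94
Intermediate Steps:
C(T) = (-20 + T)*(-9 + T) (C(T) = (-9 + T)*(-20 + T) = (-20 + T)*(-9 + T))
-94 + C(9)*(-242) = -94 + (180 + 9² - 29*9)*(-242) = -94 + (180 + 81 - 261)*(-242) = -94 + 0*(-242) = -94 + 0 = -94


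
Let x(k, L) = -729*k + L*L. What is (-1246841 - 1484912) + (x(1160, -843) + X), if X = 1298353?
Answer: -1568391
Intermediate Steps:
x(k, L) = L**2 - 729*k (x(k, L) = -729*k + L**2 = L**2 - 729*k)
(-1246841 - 1484912) + (x(1160, -843) + X) = (-1246841 - 1484912) + (((-843)**2 - 729*1160) + 1298353) = -2731753 + ((710649 - 845640) + 1298353) = -2731753 + (-134991 + 1298353) = -2731753 + 1163362 = -1568391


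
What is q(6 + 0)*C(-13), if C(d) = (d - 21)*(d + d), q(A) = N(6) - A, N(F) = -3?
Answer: -7956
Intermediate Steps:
q(A) = -3 - A
C(d) = 2*d*(-21 + d) (C(d) = (-21 + d)*(2*d) = 2*d*(-21 + d))
q(6 + 0)*C(-13) = (-3 - (6 + 0))*(2*(-13)*(-21 - 13)) = (-3 - 1*6)*(2*(-13)*(-34)) = (-3 - 6)*884 = -9*884 = -7956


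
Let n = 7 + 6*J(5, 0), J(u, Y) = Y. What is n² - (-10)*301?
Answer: 3059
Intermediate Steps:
n = 7 (n = 7 + 6*0 = 7 + 0 = 7)
n² - (-10)*301 = 7² - (-10)*301 = 49 - 1*(-3010) = 49 + 3010 = 3059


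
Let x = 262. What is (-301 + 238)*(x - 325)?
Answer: 3969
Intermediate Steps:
(-301 + 238)*(x - 325) = (-301 + 238)*(262 - 325) = -63*(-63) = 3969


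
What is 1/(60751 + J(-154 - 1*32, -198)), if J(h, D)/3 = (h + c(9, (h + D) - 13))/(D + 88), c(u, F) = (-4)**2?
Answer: 11/668312 ≈ 1.6459e-5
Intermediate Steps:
c(u, F) = 16
J(h, D) = 3*(16 + h)/(88 + D) (J(h, D) = 3*((h + 16)/(D + 88)) = 3*((16 + h)/(88 + D)) = 3*(16 + h)/(88 + D))
1/(60751 + J(-154 - 1*32, -198)) = 1/(60751 + 3*(16 + (-154 - 1*32))/(88 - 198)) = 1/(60751 + 3*(16 + (-154 - 32))/(-110)) = 1/(60751 + 3*(-1/110)*(16 - 186)) = 1/(60751 + 3*(-1/110)*(-170)) = 1/(60751 + 51/11) = 1/(668312/11) = 11/668312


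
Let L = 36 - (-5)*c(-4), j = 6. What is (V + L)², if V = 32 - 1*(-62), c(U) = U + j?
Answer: 19600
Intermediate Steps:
c(U) = 6 + U (c(U) = U + 6 = 6 + U)
V = 94 (V = 32 + 62 = 94)
L = 46 (L = 36 - (-5)*(6 - 4) = 36 - (-5)*2 = 36 - 1*(-10) = 36 + 10 = 46)
(V + L)² = (94 + 46)² = 140² = 19600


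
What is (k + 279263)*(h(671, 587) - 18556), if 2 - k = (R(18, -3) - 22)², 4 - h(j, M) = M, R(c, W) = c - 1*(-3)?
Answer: -5344833696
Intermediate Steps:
R(c, W) = 3 + c (R(c, W) = c + 3 = 3 + c)
h(j, M) = 4 - M
k = 1 (k = 2 - ((3 + 18) - 22)² = 2 - (21 - 22)² = 2 - 1*(-1)² = 2 - 1*1 = 2 - 1 = 1)
(k + 279263)*(h(671, 587) - 18556) = (1 + 279263)*((4 - 1*587) - 18556) = 279264*((4 - 587) - 18556) = 279264*(-583 - 18556) = 279264*(-19139) = -5344833696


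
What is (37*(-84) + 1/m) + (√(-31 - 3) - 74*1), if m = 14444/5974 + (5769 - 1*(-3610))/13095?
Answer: -390033237901/122587163 + I*√34 ≈ -3181.7 + 5.831*I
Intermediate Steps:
m = 122587163/39114765 (m = 14444*(1/5974) + (5769 + 3610)*(1/13095) = 7222/2987 + 9379*(1/13095) = 7222/2987 + 9379/13095 = 122587163/39114765 ≈ 3.1340)
(37*(-84) + 1/m) + (√(-31 - 3) - 74*1) = (37*(-84) + 1/(122587163/39114765)) + (√(-31 - 3) - 74*1) = (-3108 + 39114765/122587163) + (√(-34) - 74) = -380961787839/122587163 + (I*√34 - 74) = -380961787839/122587163 + (-74 + I*√34) = -390033237901/122587163 + I*√34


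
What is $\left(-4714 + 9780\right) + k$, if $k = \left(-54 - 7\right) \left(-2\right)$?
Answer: $5188$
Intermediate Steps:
$k = 122$ ($k = \left(-61\right) \left(-2\right) = 122$)
$\left(-4714 + 9780\right) + k = \left(-4714 + 9780\right) + 122 = 5066 + 122 = 5188$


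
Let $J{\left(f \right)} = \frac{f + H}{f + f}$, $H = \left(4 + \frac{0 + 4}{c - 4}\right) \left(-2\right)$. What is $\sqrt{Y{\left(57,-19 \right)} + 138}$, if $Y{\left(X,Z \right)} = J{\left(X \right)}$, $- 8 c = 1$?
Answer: $\frac{\sqrt{217709866}}{1254} \approx 11.766$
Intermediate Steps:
$c = - \frac{1}{8}$ ($c = \left(- \frac{1}{8}\right) 1 = - \frac{1}{8} \approx -0.125$)
$H = - \frac{200}{33}$ ($H = \left(4 + \frac{0 + 4}{- \frac{1}{8} - 4}\right) \left(-2\right) = \left(4 + \frac{4}{- \frac{33}{8}}\right) \left(-2\right) = \left(4 + 4 \left(- \frac{8}{33}\right)\right) \left(-2\right) = \left(4 - \frac{32}{33}\right) \left(-2\right) = \frac{100}{33} \left(-2\right) = - \frac{200}{33} \approx -6.0606$)
$J{\left(f \right)} = \frac{- \frac{200}{33} + f}{2 f}$ ($J{\left(f \right)} = \frac{f - \frac{200}{33}}{f + f} = \frac{- \frac{200}{33} + f}{2 f}$)
$Y{\left(X,Z \right)} = \frac{-200 + 33 X}{66 X}$
$\sqrt{Y{\left(57,-19 \right)} + 138} = \sqrt{\frac{-200 + 33 \cdot 57}{66 \cdot 57} + 138} = \sqrt{\frac{1}{66} \cdot \frac{1}{57} \left(-200 + 1881\right) + 138} = \sqrt{\frac{1}{66} \cdot \frac{1}{57} \cdot 1681 + 138} = \sqrt{\frac{1681}{3762} + 138} = \sqrt{\frac{520837}{3762}} = \frac{\sqrt{217709866}}{1254}$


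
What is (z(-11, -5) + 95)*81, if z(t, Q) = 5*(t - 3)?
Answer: 2025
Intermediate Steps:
z(t, Q) = -15 + 5*t (z(t, Q) = 5*(-3 + t) = -15 + 5*t)
(z(-11, -5) + 95)*81 = ((-15 + 5*(-11)) + 95)*81 = ((-15 - 55) + 95)*81 = (-70 + 95)*81 = 25*81 = 2025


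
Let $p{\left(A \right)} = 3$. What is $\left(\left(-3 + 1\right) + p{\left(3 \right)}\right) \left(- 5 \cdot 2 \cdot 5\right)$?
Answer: $-50$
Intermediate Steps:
$\left(\left(-3 + 1\right) + p{\left(3 \right)}\right) \left(- 5 \cdot 2 \cdot 5\right) = \left(\left(-3 + 1\right) + 3\right) \left(- 5 \cdot 2 \cdot 5\right) = \left(-2 + 3\right) \left(\left(-5\right) 10\right) = 1 \left(-50\right) = -50$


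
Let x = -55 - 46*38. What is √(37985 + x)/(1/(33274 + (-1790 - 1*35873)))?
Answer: -4389*√36182 ≈ -8.3486e+5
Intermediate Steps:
x = -1803 (x = -55 - 1748 = -1803)
√(37985 + x)/(1/(33274 + (-1790 - 1*35873))) = √(37985 - 1803)/(1/(33274 + (-1790 - 1*35873))) = √36182/(1/(33274 + (-1790 - 35873))) = √36182/(1/(33274 - 37663)) = √36182/(1/(-4389)) = √36182/(-1/4389) = √36182*(-4389) = -4389*√36182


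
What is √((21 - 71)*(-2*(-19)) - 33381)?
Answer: I*√35281 ≈ 187.83*I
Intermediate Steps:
√((21 - 71)*(-2*(-19)) - 33381) = √(-50*38 - 33381) = √(-1900 - 33381) = √(-35281) = I*√35281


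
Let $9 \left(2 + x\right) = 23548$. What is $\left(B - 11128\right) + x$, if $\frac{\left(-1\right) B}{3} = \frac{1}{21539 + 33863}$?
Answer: $- \frac{4245012071}{498618} \approx -8513.6$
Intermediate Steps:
$x = \frac{23530}{9}$ ($x = -2 + \frac{1}{9} \cdot 23548 = -2 + \frac{23548}{9} = \frac{23530}{9} \approx 2614.4$)
$B = - \frac{3}{55402}$ ($B = - \frac{3}{21539 + 33863} = - \frac{3}{55402} \approx -5.415 \cdot 10^{-5}$)
$\left(B - 11128\right) + x = \left(- \frac{3}{55402} - 11128\right) + \frac{23530}{9} = - \frac{616513459}{55402} + \frac{23530}{9} = - \frac{4245012071}{498618}$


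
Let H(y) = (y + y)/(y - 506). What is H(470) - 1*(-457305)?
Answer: 4115510/9 ≈ 4.5728e+5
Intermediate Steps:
H(y) = 2*y/(-506 + y) (H(y) = (2*y)/(-506 + y) = 2*y/(-506 + y))
H(470) - 1*(-457305) = 2*470/(-506 + 470) - 1*(-457305) = 2*470/(-36) + 457305 = 2*470*(-1/36) + 457305 = -235/9 + 457305 = 4115510/9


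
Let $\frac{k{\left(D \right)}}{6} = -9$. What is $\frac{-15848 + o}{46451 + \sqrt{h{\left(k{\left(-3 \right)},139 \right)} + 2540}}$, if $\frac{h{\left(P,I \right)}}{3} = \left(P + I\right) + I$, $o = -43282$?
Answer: $- \frac{2746647630}{2157692189} + \frac{118260 \sqrt{803}}{2157692189} \approx -1.2714$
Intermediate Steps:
$k{\left(D \right)} = -54$ ($k{\left(D \right)} = 6 \left(-9\right) = -54$)
$h{\left(P,I \right)} = 3 P + 6 I$ ($h{\left(P,I \right)} = 3 \left(\left(P + I\right) + I\right) = 3 \left(\left(I + P\right) + I\right) = 3 \left(P + 2 I\right) = 3 P + 6 I$)
$\frac{-15848 + o}{46451 + \sqrt{h{\left(k{\left(-3 \right)},139 \right)} + 2540}} = \frac{-15848 - 43282}{46451 + \sqrt{\left(3 \left(-54\right) + 6 \cdot 139\right) + 2540}} = - \frac{59130}{46451 + \sqrt{\left(-162 + 834\right) + 2540}} = - \frac{59130}{46451 + \sqrt{672 + 2540}} = - \frac{59130}{46451 + \sqrt{3212}} = - \frac{59130}{46451 + 2 \sqrt{803}}$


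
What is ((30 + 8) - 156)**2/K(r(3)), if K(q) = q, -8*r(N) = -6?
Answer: 55696/3 ≈ 18565.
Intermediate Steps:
r(N) = 3/4 (r(N) = -1/8*(-6) = 3/4)
((30 + 8) - 156)**2/K(r(3)) = ((30 + 8) - 156)**2/(3/4) = (38 - 156)**2*(4/3) = (-118)**2*(4/3) = 13924*(4/3) = 55696/3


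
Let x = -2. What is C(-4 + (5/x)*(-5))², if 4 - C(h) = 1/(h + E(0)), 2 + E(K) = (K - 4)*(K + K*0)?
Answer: 2500/169 ≈ 14.793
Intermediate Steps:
E(K) = -2 + K*(-4 + K) (E(K) = -2 + (K - 4)*(K + K*0) = -2 + (-4 + K)*(K + 0) = -2 + (-4 + K)*K = -2 + K*(-4 + K))
C(h) = 4 - 1/(-2 + h) (C(h) = 4 - 1/(h + (-2 + 0² - 4*0)) = 4 - 1/(h + (-2 + 0 + 0)) = 4 - 1/(h - 2) = 4 - 1/(-2 + h))
C(-4 + (5/x)*(-5))² = ((-9 + 4*(-4 + (5/(-2))*(-5)))/(-2 + (-4 + (5/(-2))*(-5))))² = ((-9 + 4*(-4 + (5*(-½))*(-5)))/(-2 + (-4 + (5*(-½))*(-5))))² = ((-9 + 4*(-4 - 5/2*(-5)))/(-2 + (-4 - 5/2*(-5))))² = ((-9 + 4*(-4 + 25/2))/(-2 + (-4 + 25/2)))² = ((-9 + 4*(17/2))/(-2 + 17/2))² = ((-9 + 34)/(13/2))² = ((2/13)*25)² = (50/13)² = 2500/169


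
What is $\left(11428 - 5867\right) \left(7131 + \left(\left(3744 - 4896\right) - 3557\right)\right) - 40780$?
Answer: $13427962$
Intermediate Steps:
$\left(11428 - 5867\right) \left(7131 + \left(\left(3744 - 4896\right) - 3557\right)\right) - 40780 = 5561 \left(7131 + \left(\left(3744 - 4896\right) - 3557\right)\right) - 40780 = 5561 \left(7131 - 4709\right) - 40780 = 5561 \cdot 2422 - 40780 = 13468742 - 40780 = 13427962$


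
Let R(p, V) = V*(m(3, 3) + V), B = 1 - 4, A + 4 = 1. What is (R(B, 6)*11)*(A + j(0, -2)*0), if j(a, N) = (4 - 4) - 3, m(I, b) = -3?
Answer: -594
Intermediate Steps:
A = -3 (A = -4 + 1 = -3)
j(a, N) = -3 (j(a, N) = 0 - 3 = -3)
B = -3
R(p, V) = V*(-3 + V)
(R(B, 6)*11)*(A + j(0, -2)*0) = ((6*(-3 + 6))*11)*(-3 - 3*0) = ((6*3)*11)*(-3 + 0) = (18*11)*(-3) = 198*(-3) = -594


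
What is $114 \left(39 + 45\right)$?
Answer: $9576$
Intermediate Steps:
$114 \left(39 + 45\right) = 114 \cdot 84 = 9576$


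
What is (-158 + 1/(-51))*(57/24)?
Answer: -153121/408 ≈ -375.30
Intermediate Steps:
(-158 + 1/(-51))*(57/24) = (-158 - 1/51)*(57*(1/24)) = -8059/51*19/8 = -153121/408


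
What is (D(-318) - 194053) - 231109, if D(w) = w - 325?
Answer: -425805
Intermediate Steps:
D(w) = -325 + w
(D(-318) - 194053) - 231109 = ((-325 - 318) - 194053) - 231109 = (-643 - 194053) - 231109 = -194696 - 231109 = -425805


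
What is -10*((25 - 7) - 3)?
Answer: -150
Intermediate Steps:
-10*((25 - 7) - 3) = -10*(18 - 3) = -10*15 = -150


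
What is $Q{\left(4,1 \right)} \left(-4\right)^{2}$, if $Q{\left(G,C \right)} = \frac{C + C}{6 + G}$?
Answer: $\frac{16}{5} \approx 3.2$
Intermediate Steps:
$Q{\left(G,C \right)} = \frac{2 C}{6 + G}$
$Q{\left(4,1 \right)} \left(-4\right)^{2} = 2 \cdot 1 \frac{1}{6 + 4} \left(-4\right)^{2} = 2 \cdot 1 \cdot \frac{1}{10} \cdot 16 = \frac{1}{5} \cdot 16 = \frac{16}{5}$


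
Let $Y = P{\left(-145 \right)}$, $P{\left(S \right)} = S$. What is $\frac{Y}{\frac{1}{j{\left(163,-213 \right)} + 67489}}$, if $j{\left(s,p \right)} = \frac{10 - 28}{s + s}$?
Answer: $- \frac{1595101210}{163} \approx -9.7859 \cdot 10^{6}$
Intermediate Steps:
$Y = -145$
$j{\left(s,p \right)} = - \frac{9}{s}$ ($j{\left(s,p \right)} = - \frac{18}{2 s} = - 18 \frac{1}{2 s} = - \frac{9}{s}$)
$\frac{Y}{\frac{1}{j{\left(163,-213 \right)} + 67489}} = - \frac{145}{\frac{1}{- \frac{9}{163} + 67489}} = - \frac{145}{\frac{1}{\frac{11000698}{163}}} = - \frac{145}{\frac{163}{11000698}} = \left(-145\right) \frac{11000698}{163} = - \frac{1595101210}{163}$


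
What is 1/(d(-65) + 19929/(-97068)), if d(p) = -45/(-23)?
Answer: 744188/1303231 ≈ 0.57103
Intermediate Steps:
d(p) = 45/23 (d(p) = -45*(-1/23) = 45/23)
1/(d(-65) + 19929/(-97068)) = 1/(45/23 + 19929/(-97068)) = 1/(45/23 + 19929*(-1/97068)) = 1/(45/23 - 6643/32356) = 1/(1303231/744188) = 744188/1303231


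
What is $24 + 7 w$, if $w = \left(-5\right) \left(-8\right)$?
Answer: $304$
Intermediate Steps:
$w = 40$
$24 + 7 w = 24 + 7 \cdot 40 = 24 + 280 = 304$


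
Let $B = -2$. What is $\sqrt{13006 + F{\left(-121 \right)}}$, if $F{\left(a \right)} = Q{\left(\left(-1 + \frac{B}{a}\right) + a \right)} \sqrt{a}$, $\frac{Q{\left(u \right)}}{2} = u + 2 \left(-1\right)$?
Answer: $\frac{\sqrt{1573726 - 330044 i}}{11} \approx 114.66 - 11.894 i$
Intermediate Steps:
$Q{\left(u \right)} = -4 + 2 u$ ($Q{\left(u \right)} = 2 \left(u + 2 \left(-1\right)\right) = 2 \left(u - 2\right) = 2 \left(-2 + u\right) = -4 + 2 u$)
$F{\left(a \right)} = \sqrt{a} \left(-6 - \frac{4}{a} + 2 a\right)$ ($F{\left(a \right)} = \left(-4 + 2 \left(\left(-1 - \frac{2}{a}\right) + a\right)\right) \sqrt{a} = \left(-4 + 2 \left(-1 + a - \frac{2}{a}\right)\right) \sqrt{a} = \left(-4 - \left(2 - 2 a + \frac{4}{a}\right)\right) \sqrt{a} = \left(-6 - \frac{4}{a} + 2 a\right) \sqrt{a} = \sqrt{a} \left(-6 - \frac{4}{a} + 2 a\right)$)
$\sqrt{13006 + F{\left(-121 \right)}} = \sqrt{13006 + \frac{2 \left(-2 + \left(-121\right)^{2} - -363\right)}{11 i}} = \sqrt{13006 + 2 \left(- \frac{i}{11}\right) \left(-2 + 14641 + 363\right)} = \sqrt{13006 + 2 \left(- \frac{i}{11}\right) 15002} = \sqrt{13006 - \frac{30004 i}{11}}$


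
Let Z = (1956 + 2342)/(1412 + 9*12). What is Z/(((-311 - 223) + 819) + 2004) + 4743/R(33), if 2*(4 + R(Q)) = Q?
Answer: 471493679/1242600 ≈ 379.44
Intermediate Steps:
R(Q) = -4 + Q/2
Z = 2149/760 (Z = 4298/(1412 + 108) = 4298/1520 = 4298*(1/1520) = 2149/760 ≈ 2.8276)
Z/(((-311 - 223) + 819) + 2004) + 4743/R(33) = 2149/(760*(((-311 - 223) + 819) + 2004)) + 4743/(-4 + (½)*33) = 2149/(760*((-534 + 819) + 2004)) + 4743/(-4 + 33/2) = 2149/(760*(285 + 2004)) + 4743/(25/2) = (2149/760)/2289 + 4743*(2/25) = (2149/760)*(1/2289) + 9486/25 = 307/248520 + 9486/25 = 471493679/1242600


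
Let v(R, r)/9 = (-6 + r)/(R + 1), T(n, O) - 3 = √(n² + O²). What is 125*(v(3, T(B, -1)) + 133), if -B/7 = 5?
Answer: 63125/4 + 1125*√1226/4 ≈ 25629.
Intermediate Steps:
B = -35 (B = -7*5 = -35)
T(n, O) = 3 + √(O² + n²) (T(n, O) = 3 + √(n² + O²) = 3 + √(O² + n²))
v(R, r) = 9*(-6 + r)/(1 + R) (v(R, r) = 9*((-6 + r)/(R + 1)) = 9*((-6 + r)/(1 + R)) = 9*(-6 + r)/(1 + R))
125*(v(3, T(B, -1)) + 133) = 125*(9*(-6 + (3 + √((-1)² + (-35)²)))/(1 + 3) + 133) = 125*(9*(-6 + (3 + √(1 + 1225)))/4 + 133) = 125*(9*(¼)*(-6 + (3 + √1226)) + 133) = 125*(9*(¼)*(-3 + √1226) + 133) = 125*((-27/4 + 9*√1226/4) + 133) = 125*(505/4 + 9*√1226/4) = 63125/4 + 1125*√1226/4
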